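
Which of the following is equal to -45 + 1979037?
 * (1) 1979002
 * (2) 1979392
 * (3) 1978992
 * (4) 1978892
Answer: 3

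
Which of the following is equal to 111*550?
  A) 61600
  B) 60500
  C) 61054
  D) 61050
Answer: D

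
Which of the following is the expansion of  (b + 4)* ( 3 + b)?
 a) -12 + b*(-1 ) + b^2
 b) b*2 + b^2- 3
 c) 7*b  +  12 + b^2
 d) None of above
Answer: c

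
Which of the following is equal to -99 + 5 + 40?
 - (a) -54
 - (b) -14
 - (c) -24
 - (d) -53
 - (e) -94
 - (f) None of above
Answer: a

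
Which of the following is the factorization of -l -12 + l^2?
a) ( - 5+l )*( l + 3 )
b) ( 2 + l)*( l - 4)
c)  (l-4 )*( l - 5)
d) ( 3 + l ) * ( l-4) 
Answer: d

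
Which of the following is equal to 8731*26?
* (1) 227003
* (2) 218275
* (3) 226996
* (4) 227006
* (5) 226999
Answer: 4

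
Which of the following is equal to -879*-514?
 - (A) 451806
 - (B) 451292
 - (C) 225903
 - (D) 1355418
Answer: A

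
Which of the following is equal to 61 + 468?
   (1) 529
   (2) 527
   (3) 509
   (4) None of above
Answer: 1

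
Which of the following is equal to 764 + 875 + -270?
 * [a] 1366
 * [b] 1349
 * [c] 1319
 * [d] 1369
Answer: d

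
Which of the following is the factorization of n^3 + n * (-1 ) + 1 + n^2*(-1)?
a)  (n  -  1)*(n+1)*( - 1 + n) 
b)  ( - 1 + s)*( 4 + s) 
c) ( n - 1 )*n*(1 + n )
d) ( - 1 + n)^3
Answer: a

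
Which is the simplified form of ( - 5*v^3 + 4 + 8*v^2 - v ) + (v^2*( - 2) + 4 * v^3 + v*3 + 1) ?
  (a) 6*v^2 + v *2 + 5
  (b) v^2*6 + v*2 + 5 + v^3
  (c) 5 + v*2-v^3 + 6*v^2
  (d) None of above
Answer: c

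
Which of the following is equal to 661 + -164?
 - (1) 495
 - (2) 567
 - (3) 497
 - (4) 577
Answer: 3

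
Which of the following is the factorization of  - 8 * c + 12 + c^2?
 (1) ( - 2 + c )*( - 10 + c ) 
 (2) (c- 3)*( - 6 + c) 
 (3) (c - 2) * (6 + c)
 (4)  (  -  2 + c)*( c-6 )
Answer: 4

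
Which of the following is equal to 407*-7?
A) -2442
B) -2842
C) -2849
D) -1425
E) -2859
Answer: C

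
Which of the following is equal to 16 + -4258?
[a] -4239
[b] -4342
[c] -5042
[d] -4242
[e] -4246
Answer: d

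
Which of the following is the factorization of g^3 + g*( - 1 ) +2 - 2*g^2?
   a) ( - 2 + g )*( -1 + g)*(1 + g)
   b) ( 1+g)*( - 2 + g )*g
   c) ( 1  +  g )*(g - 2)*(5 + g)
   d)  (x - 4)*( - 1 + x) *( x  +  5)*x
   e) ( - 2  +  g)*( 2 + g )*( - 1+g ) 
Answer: a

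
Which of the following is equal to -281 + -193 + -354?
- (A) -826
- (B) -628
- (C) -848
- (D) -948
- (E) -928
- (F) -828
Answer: F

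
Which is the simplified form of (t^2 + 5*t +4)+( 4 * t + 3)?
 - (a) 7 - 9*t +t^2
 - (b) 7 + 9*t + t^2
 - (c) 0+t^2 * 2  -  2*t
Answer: b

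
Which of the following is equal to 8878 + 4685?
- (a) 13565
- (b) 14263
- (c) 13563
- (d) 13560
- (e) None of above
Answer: c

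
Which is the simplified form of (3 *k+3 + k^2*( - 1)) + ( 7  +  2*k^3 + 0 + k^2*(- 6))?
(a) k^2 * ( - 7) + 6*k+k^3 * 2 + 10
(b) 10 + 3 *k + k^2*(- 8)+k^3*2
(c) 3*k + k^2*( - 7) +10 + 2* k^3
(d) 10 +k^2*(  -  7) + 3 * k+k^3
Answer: c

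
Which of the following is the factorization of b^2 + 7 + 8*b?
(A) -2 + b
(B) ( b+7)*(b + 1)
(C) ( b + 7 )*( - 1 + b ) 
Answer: B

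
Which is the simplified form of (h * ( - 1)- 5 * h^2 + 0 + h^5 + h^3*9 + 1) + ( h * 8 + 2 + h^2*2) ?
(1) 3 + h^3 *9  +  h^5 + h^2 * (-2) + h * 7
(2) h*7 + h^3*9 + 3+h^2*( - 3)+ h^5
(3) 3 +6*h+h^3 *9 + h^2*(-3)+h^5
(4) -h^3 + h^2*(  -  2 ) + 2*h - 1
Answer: 2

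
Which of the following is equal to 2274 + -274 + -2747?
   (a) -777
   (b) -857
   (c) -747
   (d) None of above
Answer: c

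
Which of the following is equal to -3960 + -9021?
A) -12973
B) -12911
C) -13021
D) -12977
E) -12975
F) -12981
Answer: F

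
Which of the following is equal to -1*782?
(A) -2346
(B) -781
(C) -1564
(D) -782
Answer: D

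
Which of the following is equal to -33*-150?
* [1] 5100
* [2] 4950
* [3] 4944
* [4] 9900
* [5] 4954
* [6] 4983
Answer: 2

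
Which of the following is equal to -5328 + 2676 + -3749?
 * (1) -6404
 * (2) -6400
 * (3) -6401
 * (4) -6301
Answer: 3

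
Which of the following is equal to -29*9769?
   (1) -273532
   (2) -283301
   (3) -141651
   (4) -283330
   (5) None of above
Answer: 2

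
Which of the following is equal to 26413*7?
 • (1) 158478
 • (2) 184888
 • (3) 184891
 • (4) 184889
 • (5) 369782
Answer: 3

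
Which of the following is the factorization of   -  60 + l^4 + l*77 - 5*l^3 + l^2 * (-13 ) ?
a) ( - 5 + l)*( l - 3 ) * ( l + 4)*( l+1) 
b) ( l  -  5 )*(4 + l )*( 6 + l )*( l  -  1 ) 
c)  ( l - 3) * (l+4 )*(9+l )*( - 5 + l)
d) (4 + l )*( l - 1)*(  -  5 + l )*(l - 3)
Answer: d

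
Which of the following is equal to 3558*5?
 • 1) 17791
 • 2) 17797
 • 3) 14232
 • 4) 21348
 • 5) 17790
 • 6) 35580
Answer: 5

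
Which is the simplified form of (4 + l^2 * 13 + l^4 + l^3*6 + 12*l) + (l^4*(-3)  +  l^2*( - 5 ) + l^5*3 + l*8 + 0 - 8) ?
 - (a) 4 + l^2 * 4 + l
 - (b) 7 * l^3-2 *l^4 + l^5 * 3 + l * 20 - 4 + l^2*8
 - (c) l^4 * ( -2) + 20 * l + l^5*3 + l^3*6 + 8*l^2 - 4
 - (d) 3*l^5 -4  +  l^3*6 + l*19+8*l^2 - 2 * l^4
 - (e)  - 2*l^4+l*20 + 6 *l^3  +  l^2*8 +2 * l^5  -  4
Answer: c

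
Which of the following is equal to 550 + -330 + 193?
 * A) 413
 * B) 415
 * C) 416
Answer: A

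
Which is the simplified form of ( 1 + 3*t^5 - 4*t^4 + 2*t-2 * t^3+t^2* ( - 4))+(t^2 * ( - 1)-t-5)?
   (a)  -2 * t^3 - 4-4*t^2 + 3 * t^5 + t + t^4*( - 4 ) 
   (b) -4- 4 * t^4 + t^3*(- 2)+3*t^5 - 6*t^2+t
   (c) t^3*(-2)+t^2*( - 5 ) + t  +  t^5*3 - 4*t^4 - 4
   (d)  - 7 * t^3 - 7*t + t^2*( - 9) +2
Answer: c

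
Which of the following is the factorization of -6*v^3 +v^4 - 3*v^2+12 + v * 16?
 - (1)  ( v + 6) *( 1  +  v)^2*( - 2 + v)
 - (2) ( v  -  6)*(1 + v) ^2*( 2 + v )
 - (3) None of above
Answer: 3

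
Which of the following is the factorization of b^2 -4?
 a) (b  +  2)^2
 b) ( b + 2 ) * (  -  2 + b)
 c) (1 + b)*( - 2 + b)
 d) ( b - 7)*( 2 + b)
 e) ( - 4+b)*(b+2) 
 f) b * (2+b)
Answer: b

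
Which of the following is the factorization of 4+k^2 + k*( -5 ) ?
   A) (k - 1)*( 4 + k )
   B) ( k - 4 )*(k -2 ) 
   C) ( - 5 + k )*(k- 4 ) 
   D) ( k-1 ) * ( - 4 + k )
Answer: D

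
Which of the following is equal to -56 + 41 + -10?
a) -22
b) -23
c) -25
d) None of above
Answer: c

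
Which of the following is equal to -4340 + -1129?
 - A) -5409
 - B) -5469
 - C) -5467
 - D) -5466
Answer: B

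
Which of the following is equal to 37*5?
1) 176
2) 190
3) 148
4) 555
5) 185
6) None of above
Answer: 5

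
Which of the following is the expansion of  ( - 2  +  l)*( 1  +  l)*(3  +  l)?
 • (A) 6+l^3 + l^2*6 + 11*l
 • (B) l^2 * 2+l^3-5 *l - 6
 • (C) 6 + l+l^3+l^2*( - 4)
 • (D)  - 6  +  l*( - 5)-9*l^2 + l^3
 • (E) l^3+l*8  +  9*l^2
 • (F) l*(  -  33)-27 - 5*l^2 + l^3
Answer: B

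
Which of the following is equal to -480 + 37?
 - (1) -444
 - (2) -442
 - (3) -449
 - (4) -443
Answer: 4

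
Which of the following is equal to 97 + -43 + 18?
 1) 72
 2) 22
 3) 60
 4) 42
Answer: 1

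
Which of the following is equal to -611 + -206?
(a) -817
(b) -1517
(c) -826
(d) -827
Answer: a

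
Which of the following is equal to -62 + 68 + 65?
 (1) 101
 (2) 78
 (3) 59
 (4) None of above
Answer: 4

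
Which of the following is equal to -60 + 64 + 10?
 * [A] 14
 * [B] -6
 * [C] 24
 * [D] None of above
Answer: A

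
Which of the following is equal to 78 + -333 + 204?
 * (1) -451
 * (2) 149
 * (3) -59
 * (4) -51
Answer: 4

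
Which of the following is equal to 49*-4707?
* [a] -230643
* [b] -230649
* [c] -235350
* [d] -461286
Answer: a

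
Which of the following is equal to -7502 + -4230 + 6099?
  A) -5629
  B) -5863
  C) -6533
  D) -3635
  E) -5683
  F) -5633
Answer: F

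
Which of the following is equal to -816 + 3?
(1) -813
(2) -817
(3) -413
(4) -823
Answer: 1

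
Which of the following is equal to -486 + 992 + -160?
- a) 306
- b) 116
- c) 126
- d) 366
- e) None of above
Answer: e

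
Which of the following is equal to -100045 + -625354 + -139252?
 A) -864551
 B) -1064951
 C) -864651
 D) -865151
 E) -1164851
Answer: C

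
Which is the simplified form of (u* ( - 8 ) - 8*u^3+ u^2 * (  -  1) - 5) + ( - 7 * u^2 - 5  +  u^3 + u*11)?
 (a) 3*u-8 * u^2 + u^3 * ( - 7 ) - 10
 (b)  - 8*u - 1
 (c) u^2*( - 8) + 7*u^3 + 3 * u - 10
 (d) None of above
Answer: a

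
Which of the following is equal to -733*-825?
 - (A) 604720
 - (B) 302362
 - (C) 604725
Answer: C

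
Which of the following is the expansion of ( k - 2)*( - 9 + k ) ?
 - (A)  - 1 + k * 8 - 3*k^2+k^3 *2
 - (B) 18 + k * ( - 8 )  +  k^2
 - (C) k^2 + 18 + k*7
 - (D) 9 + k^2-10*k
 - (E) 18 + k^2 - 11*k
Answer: E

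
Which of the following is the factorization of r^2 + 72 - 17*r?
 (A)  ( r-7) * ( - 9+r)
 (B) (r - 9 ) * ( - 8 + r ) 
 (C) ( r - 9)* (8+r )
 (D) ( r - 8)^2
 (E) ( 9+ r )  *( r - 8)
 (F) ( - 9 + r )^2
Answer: B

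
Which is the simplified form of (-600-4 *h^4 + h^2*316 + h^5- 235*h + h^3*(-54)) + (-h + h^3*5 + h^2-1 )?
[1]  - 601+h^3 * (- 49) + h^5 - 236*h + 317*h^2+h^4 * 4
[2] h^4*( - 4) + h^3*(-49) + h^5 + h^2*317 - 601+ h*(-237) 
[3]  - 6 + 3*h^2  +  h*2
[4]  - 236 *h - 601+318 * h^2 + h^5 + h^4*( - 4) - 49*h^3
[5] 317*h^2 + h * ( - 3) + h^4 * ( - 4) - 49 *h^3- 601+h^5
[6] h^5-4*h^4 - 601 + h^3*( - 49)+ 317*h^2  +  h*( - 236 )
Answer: 6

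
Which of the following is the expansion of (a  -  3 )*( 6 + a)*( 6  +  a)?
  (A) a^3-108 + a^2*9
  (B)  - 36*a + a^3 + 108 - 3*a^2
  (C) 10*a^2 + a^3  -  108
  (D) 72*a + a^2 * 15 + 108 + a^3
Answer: A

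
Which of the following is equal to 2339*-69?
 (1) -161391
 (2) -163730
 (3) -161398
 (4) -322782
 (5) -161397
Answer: 1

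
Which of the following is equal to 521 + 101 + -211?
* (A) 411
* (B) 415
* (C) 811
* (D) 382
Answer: A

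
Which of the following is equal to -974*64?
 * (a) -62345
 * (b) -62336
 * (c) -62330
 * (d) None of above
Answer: b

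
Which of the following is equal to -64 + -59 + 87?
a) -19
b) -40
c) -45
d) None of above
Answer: d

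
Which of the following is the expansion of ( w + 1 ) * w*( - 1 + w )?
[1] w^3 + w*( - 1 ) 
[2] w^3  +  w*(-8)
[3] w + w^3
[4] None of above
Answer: 1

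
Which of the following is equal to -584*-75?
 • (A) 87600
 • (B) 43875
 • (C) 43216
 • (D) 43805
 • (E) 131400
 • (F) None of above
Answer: F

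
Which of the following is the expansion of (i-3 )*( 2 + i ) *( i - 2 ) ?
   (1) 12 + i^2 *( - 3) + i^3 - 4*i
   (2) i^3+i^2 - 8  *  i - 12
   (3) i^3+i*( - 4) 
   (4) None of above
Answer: 1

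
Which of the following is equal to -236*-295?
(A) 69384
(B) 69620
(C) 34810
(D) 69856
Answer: B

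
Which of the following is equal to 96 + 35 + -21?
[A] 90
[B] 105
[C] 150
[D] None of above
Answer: D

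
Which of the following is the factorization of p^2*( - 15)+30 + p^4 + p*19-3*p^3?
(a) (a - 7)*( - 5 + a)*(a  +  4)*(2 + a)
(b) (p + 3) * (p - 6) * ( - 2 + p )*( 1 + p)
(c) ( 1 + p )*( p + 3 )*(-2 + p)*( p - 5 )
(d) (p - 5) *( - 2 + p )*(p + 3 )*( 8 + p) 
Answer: c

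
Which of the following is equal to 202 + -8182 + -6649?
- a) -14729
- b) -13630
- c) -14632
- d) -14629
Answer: d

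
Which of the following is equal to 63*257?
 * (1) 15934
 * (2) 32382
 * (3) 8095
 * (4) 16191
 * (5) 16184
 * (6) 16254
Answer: 4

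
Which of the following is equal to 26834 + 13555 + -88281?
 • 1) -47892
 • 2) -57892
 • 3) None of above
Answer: 1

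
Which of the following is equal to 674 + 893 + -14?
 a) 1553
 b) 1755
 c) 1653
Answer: a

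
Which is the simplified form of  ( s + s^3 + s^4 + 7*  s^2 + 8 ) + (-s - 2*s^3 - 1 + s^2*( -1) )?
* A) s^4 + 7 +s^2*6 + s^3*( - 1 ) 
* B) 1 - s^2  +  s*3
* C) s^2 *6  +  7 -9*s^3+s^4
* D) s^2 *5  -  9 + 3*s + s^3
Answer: A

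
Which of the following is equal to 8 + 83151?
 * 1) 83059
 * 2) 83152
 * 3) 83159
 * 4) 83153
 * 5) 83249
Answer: 3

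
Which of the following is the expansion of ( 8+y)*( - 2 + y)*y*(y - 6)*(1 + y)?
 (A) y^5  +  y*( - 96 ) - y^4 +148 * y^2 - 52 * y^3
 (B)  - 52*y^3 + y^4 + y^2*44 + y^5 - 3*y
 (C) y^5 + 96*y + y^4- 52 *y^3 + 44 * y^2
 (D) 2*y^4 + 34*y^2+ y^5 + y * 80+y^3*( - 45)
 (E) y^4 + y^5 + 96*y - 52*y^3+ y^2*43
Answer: C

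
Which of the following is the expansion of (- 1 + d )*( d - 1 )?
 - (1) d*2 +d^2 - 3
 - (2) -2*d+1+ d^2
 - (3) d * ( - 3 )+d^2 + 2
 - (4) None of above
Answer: 2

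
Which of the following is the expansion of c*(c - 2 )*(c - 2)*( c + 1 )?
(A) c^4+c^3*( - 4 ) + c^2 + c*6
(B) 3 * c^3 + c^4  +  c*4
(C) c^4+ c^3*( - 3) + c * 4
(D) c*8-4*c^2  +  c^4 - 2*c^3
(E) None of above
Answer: C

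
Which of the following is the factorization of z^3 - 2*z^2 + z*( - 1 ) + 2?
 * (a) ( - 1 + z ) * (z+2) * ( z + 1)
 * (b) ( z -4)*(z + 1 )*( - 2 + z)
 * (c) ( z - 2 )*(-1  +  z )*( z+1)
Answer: c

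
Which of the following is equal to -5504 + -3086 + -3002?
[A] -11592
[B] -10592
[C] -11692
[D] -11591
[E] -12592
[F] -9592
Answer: A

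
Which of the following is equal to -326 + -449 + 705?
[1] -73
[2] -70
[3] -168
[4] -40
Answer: 2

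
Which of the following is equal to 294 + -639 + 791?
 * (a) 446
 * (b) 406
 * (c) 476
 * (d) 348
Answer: a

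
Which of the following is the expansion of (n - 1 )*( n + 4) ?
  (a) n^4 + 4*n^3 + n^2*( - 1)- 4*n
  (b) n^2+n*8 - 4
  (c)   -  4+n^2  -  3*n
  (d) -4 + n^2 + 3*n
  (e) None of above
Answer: d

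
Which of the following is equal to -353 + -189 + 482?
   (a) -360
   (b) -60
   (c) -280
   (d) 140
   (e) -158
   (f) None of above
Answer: b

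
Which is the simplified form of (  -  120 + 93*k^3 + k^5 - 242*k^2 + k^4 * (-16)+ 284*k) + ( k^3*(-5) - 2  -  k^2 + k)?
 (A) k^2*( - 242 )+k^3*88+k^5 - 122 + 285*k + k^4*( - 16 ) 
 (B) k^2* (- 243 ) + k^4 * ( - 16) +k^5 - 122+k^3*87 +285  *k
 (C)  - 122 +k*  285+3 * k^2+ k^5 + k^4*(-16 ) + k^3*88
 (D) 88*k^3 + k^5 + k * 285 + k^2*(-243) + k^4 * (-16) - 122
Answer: D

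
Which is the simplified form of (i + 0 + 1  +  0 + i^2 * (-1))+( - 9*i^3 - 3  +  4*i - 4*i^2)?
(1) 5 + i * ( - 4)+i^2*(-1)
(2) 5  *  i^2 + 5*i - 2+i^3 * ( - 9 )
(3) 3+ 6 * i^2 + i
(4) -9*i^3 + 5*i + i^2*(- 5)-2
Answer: 4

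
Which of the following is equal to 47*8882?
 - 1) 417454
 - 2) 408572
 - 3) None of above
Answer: 1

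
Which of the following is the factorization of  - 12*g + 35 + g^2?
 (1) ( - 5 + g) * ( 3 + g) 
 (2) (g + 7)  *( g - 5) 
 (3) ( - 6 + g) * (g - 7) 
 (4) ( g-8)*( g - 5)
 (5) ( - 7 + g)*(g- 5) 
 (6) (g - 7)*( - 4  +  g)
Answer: 5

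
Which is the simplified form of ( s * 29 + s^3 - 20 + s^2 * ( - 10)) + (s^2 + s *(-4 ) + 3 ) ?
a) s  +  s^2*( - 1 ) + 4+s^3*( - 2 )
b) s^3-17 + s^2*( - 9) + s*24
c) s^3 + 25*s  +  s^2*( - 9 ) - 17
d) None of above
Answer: c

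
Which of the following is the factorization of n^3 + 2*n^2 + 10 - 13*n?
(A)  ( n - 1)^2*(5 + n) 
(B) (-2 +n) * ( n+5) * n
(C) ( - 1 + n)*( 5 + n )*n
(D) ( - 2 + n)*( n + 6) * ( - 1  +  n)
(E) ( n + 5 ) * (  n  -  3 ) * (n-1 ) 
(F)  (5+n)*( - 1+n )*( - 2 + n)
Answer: F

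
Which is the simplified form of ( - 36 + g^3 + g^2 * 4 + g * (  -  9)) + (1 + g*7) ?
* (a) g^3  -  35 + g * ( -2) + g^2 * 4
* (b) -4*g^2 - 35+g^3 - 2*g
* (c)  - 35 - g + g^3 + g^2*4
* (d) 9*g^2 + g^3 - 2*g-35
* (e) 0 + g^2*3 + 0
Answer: a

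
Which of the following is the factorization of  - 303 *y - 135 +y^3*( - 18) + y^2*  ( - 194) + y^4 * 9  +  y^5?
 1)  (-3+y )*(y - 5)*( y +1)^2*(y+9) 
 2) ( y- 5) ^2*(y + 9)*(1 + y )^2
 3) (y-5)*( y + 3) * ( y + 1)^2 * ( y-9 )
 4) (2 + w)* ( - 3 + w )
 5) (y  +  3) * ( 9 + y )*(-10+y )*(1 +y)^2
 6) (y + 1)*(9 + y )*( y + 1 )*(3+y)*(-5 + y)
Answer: 6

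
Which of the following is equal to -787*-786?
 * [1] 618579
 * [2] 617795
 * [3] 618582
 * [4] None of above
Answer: 3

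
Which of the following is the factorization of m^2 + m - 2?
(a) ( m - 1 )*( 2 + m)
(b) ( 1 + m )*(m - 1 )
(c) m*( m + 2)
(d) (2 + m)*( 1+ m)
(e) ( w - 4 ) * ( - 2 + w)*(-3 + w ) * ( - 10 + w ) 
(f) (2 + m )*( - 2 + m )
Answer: a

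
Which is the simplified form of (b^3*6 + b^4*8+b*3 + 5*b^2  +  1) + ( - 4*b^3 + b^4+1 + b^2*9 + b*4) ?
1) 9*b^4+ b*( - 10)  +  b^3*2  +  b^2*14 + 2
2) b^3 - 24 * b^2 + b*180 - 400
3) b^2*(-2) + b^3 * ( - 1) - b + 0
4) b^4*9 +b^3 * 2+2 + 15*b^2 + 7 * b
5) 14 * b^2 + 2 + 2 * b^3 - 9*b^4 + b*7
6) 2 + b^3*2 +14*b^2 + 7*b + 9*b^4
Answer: 6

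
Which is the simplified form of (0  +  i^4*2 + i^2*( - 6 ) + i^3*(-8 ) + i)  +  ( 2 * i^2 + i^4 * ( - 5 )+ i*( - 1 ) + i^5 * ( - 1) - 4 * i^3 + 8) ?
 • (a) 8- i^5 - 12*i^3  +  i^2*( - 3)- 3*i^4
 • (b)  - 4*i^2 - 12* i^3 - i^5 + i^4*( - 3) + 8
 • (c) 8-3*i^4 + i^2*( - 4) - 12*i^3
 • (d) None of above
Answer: b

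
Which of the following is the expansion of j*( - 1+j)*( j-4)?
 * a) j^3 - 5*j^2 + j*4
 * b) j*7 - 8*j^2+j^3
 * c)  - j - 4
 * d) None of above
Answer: a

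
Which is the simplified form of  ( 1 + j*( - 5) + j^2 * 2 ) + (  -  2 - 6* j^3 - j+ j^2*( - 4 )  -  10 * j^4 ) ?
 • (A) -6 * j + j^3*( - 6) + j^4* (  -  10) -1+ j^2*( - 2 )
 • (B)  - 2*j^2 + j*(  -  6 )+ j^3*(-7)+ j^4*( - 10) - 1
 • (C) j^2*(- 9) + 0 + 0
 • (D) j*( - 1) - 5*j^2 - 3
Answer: A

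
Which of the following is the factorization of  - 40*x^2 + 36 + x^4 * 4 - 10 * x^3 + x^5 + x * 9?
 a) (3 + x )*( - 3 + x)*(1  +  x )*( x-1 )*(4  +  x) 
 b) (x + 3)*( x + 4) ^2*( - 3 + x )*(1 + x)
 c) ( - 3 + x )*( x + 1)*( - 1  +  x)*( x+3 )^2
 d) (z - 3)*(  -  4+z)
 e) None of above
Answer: a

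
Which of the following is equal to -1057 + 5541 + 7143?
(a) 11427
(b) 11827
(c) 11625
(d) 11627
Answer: d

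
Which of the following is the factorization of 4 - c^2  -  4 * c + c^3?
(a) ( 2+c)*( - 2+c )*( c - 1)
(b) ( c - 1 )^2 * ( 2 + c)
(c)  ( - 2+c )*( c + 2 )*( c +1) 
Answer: a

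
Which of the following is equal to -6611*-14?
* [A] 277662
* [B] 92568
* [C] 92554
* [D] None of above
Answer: C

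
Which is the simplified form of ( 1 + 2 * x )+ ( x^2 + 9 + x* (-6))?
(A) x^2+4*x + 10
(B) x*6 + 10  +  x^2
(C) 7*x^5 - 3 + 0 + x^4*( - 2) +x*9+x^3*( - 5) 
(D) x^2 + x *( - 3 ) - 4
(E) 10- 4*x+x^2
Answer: E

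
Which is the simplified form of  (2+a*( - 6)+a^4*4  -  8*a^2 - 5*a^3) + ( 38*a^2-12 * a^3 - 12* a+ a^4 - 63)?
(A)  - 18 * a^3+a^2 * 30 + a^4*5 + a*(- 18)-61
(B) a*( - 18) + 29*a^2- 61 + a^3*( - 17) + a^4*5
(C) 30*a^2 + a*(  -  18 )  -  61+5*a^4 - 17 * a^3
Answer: C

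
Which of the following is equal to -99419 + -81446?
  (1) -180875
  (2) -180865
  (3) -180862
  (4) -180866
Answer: 2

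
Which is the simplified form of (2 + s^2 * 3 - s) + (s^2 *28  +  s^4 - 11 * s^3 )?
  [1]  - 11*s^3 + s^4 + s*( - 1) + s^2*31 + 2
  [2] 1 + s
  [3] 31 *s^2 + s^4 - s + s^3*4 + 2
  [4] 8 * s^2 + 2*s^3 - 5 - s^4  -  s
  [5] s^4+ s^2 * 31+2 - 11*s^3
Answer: 1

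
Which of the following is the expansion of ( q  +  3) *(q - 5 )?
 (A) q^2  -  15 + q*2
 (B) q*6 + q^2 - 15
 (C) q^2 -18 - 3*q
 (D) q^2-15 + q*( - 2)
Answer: D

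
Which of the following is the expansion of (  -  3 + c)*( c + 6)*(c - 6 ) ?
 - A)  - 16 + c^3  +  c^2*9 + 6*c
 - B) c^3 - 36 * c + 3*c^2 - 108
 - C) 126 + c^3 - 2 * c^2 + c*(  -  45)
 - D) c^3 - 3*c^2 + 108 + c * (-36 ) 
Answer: D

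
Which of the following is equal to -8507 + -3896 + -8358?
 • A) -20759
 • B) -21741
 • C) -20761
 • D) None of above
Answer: C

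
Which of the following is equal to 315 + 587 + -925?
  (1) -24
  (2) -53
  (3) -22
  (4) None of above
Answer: 4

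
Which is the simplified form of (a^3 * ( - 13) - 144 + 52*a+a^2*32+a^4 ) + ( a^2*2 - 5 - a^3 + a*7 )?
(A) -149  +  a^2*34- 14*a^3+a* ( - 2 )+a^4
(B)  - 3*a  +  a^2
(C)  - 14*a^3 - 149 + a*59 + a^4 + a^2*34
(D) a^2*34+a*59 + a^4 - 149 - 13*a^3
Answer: C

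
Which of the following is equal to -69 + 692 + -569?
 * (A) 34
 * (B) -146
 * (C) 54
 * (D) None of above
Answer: C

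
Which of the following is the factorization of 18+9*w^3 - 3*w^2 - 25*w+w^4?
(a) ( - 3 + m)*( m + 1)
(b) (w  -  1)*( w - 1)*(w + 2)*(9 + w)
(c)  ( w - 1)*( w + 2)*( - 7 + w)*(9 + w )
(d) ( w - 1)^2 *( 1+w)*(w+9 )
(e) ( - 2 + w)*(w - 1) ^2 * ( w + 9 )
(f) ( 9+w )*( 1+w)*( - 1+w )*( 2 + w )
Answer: b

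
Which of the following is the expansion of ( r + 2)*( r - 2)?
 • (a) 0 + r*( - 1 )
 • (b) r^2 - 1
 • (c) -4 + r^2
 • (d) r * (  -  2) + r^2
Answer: c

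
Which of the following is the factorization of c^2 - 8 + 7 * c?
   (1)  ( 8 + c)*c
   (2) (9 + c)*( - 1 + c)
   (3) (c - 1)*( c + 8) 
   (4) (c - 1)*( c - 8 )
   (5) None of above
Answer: 3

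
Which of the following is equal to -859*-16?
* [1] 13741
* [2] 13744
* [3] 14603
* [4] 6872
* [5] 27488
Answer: 2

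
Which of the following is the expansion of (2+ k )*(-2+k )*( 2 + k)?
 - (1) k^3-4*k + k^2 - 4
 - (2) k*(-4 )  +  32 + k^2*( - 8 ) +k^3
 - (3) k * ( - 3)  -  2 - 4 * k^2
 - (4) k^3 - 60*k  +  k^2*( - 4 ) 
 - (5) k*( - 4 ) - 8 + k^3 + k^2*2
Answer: 5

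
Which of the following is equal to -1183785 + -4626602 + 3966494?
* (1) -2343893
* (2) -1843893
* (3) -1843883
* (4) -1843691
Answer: 2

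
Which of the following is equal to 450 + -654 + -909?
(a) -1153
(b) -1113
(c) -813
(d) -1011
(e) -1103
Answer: b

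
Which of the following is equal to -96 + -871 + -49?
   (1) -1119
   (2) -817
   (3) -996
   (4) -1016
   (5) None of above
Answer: 4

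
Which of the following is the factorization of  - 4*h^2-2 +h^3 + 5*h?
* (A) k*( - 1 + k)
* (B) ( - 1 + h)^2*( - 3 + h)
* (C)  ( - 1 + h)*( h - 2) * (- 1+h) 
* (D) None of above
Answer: C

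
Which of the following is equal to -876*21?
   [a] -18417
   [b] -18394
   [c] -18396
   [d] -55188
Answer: c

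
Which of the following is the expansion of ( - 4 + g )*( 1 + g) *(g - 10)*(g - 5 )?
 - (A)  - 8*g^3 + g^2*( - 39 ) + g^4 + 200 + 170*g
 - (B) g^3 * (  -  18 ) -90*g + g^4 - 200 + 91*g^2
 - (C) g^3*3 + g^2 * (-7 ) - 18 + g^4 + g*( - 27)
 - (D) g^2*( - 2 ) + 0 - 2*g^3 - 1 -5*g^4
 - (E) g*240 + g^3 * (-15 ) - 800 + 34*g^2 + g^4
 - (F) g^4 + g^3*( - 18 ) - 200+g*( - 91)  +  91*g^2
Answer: B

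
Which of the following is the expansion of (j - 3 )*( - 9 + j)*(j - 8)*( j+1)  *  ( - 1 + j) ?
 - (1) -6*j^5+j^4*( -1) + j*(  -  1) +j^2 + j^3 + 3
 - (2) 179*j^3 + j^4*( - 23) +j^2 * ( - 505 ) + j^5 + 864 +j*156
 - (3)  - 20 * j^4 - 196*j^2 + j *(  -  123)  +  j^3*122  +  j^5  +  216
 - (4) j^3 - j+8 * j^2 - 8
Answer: 3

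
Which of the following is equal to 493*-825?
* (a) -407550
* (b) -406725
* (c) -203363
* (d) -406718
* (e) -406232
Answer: b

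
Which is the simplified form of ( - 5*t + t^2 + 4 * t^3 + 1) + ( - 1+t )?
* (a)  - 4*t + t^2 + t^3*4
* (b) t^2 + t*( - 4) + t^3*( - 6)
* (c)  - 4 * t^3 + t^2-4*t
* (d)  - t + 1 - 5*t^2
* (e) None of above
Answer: a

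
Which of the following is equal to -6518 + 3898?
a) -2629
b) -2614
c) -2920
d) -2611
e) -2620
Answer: e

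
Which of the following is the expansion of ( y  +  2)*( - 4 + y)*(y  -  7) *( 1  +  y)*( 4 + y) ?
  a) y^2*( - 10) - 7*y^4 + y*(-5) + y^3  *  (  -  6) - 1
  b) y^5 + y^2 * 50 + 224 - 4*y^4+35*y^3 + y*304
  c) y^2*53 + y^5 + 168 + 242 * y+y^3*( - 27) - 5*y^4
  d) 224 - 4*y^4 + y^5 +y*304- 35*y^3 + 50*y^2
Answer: d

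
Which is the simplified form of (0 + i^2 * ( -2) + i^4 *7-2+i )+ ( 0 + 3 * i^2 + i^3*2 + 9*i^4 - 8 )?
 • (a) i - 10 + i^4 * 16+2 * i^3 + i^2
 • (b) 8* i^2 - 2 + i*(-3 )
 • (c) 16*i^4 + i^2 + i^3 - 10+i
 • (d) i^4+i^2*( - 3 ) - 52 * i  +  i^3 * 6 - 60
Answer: a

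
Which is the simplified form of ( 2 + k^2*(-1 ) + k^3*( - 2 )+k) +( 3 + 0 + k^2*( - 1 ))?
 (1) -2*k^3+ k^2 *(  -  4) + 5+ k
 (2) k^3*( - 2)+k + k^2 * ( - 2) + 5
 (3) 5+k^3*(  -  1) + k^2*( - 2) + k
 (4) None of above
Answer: 2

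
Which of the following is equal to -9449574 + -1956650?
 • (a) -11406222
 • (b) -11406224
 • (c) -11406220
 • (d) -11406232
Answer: b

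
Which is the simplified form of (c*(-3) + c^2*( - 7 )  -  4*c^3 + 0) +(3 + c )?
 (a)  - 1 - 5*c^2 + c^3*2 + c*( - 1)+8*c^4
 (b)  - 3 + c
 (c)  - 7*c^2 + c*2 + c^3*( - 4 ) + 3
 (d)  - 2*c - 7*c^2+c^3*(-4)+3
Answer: d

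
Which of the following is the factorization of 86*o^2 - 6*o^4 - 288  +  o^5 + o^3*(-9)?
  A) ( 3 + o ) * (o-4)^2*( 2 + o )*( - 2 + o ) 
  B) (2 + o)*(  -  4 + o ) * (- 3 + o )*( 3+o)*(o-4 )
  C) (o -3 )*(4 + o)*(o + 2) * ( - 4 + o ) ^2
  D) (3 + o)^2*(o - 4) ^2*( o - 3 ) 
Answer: B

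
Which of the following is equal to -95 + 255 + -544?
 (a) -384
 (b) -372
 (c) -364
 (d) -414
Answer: a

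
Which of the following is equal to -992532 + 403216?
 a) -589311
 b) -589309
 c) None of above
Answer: c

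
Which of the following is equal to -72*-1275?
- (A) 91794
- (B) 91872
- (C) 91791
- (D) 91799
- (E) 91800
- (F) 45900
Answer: E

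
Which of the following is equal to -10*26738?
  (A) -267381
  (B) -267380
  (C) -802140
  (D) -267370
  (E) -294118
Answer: B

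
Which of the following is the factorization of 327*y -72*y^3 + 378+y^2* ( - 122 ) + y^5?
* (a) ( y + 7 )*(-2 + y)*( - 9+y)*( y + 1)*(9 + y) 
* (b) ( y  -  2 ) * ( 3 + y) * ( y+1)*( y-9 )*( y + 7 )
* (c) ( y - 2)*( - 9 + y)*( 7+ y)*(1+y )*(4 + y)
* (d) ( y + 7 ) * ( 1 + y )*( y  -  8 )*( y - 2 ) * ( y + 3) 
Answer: b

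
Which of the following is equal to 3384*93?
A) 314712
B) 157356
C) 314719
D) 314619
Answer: A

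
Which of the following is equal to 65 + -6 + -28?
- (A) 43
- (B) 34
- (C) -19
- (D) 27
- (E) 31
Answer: E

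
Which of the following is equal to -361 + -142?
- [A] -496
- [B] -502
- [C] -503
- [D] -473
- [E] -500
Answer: C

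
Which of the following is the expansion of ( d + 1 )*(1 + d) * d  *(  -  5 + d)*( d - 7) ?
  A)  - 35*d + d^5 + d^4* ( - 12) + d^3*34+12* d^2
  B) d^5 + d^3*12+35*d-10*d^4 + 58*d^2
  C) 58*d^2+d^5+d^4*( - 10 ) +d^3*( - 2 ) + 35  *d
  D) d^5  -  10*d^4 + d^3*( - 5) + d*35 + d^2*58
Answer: B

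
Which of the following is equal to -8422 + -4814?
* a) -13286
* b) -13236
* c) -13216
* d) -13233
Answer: b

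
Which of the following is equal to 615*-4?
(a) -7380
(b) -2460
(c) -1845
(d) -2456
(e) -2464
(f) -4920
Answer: b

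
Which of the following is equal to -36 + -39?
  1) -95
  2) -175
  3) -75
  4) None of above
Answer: 3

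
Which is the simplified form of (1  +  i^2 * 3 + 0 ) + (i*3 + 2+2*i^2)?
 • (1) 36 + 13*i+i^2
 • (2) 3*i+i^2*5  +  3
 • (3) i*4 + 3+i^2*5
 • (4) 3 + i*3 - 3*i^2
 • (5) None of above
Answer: 2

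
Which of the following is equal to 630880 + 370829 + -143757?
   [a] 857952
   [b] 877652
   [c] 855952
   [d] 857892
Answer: a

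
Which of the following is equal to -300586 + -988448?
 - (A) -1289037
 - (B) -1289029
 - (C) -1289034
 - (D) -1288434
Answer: C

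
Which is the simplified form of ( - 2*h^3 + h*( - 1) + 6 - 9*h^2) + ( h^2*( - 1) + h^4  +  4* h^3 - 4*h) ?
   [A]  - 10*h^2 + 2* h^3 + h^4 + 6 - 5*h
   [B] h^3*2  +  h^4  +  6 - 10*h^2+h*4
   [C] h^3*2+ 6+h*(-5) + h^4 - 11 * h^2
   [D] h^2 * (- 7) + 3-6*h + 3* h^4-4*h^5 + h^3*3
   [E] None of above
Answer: A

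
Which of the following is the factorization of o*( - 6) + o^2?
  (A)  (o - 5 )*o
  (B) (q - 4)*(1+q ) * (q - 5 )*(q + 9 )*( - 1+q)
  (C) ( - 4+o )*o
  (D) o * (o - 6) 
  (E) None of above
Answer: D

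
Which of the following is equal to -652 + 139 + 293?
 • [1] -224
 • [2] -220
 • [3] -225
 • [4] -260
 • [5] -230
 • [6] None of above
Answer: 2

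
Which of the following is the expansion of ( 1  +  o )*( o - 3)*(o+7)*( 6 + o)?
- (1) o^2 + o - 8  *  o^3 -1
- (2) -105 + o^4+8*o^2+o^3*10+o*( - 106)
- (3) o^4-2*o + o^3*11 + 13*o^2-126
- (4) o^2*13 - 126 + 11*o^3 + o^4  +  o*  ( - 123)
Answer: 4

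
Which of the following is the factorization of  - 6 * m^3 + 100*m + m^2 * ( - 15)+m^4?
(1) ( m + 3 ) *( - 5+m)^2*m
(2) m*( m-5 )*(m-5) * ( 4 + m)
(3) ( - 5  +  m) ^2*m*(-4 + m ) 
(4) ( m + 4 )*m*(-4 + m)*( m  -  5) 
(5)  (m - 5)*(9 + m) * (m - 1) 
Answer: 2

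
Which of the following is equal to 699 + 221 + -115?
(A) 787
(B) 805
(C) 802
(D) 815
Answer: B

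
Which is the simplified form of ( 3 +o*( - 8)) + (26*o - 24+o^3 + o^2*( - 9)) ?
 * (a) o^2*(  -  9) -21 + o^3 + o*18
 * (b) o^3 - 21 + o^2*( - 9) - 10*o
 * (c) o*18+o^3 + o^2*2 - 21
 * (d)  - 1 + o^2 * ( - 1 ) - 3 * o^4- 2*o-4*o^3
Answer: a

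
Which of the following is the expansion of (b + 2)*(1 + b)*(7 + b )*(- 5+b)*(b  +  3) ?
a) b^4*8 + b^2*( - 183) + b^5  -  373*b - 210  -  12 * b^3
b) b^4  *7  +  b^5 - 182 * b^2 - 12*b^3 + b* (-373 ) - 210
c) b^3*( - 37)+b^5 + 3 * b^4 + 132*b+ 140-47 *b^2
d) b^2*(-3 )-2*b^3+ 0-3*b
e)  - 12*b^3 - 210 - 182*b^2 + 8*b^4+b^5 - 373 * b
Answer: e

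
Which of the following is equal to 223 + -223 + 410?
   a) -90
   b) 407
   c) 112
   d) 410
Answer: d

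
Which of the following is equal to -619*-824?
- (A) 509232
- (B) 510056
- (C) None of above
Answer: B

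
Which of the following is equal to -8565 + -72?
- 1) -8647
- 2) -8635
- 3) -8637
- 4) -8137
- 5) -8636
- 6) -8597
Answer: 3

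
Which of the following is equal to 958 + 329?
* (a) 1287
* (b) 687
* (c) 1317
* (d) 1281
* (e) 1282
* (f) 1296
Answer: a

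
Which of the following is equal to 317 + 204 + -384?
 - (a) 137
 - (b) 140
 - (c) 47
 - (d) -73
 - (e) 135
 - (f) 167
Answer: a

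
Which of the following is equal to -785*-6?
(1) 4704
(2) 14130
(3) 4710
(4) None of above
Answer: 3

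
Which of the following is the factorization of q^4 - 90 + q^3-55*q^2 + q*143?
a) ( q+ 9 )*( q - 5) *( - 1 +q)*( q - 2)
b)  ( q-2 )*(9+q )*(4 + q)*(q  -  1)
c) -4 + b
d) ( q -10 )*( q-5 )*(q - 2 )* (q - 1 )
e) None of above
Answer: a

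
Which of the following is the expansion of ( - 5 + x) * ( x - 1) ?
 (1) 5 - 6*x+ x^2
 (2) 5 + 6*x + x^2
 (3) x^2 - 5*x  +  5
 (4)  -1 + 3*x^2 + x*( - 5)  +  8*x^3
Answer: 1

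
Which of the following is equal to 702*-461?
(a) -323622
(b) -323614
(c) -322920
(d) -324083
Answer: a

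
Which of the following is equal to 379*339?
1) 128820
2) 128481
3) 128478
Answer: 2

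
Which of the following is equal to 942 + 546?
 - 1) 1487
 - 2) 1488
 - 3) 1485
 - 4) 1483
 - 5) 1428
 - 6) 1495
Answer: 2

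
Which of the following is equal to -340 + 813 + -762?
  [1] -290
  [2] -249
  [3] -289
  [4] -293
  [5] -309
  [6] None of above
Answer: 3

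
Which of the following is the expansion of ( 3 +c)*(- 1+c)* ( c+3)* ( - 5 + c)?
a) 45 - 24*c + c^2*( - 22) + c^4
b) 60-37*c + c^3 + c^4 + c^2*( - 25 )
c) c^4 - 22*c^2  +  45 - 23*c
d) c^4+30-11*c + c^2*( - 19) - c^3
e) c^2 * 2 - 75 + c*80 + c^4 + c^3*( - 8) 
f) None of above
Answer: a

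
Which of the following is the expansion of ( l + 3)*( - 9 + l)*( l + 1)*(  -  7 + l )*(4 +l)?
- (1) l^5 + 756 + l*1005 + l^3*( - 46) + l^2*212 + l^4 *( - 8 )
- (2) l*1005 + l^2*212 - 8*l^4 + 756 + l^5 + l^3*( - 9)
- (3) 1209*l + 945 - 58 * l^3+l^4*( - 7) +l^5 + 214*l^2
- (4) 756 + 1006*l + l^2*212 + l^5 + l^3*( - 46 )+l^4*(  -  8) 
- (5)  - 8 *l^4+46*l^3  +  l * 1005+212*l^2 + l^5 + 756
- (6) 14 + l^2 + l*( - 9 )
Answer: 1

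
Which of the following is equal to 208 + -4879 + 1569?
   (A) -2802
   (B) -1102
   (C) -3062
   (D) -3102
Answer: D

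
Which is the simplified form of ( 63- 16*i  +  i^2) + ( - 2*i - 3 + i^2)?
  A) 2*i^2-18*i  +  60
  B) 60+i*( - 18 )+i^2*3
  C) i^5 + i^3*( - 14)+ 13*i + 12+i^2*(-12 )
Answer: A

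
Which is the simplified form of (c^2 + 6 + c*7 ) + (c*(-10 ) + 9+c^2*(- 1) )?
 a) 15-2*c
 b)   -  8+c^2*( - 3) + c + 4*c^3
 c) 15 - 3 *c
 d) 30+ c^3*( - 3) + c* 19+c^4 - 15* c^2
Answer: c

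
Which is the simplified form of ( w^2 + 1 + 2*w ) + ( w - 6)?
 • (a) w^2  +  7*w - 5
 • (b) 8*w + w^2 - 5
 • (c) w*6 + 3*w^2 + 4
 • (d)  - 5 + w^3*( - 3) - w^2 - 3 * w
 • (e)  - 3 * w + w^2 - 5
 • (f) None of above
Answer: f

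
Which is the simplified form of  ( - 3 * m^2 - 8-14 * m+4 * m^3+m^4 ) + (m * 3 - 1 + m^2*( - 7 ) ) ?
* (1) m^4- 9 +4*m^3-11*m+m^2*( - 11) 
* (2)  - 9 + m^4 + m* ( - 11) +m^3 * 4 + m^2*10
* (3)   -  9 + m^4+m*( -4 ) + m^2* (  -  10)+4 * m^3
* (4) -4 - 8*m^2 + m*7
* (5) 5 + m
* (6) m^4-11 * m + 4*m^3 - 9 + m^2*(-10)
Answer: 6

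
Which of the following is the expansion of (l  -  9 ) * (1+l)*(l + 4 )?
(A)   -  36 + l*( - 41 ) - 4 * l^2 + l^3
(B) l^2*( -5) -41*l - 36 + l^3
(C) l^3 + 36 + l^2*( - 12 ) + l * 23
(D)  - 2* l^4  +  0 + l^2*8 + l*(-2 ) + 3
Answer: A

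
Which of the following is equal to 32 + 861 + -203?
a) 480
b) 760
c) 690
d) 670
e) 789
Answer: c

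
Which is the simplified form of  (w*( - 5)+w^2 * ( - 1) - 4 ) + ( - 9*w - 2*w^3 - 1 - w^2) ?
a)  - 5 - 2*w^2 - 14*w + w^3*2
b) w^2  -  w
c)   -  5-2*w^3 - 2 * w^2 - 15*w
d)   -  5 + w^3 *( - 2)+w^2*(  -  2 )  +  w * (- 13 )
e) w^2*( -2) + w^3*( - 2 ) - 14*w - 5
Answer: e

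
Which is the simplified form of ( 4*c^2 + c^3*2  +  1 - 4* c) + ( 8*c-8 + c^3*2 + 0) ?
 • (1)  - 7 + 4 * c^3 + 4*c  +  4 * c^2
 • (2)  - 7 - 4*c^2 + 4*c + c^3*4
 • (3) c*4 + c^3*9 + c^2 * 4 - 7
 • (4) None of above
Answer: 1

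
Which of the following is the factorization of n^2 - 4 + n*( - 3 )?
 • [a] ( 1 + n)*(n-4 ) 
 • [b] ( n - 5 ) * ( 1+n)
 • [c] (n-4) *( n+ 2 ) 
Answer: a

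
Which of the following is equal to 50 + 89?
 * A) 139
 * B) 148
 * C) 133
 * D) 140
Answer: A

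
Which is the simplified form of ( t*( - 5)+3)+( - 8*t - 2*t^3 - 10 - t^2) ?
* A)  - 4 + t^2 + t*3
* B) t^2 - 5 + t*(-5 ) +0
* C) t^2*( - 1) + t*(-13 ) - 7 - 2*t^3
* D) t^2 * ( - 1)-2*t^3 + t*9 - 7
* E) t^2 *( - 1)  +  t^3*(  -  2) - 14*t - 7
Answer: C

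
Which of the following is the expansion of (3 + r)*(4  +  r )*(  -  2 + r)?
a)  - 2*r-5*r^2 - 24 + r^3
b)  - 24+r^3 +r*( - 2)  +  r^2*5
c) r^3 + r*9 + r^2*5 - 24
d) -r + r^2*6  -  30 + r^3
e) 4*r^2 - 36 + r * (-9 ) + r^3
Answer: b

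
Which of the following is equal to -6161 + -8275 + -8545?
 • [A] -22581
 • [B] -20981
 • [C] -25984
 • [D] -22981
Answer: D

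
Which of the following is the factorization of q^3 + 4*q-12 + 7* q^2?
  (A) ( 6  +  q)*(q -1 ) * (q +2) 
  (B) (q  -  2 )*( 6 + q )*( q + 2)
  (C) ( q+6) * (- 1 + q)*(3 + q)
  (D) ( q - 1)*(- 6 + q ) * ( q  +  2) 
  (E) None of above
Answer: A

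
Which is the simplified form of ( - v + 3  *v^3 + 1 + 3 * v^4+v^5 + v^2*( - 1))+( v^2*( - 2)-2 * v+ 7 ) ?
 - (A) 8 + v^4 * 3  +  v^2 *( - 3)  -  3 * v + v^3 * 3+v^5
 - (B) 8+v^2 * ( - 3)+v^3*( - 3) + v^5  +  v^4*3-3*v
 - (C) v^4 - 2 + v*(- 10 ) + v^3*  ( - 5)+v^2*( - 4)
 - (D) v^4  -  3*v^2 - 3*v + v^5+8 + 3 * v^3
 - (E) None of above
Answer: A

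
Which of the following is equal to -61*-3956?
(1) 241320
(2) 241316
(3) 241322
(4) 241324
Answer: 2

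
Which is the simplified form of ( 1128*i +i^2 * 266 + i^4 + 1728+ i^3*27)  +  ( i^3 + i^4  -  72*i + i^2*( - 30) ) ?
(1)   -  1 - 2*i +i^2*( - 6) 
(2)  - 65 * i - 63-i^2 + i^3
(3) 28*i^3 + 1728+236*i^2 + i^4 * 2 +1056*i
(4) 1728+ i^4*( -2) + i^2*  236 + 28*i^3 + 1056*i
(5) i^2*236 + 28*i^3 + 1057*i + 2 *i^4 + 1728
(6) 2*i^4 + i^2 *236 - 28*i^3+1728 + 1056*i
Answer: 3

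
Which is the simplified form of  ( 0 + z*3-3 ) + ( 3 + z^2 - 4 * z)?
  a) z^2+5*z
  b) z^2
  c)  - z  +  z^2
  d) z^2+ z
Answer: c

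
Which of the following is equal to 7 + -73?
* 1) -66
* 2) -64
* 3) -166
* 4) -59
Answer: 1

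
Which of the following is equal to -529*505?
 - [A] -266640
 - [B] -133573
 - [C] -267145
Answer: C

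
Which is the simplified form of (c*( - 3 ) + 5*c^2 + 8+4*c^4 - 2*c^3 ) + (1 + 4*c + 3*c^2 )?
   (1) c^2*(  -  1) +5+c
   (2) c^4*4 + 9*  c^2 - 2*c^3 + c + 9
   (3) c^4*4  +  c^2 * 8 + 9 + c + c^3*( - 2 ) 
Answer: 3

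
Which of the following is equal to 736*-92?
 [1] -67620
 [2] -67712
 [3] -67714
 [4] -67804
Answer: 2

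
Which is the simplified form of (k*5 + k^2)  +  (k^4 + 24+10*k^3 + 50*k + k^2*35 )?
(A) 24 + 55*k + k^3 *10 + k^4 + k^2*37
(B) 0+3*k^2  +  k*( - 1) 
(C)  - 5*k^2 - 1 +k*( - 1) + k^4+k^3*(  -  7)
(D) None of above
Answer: D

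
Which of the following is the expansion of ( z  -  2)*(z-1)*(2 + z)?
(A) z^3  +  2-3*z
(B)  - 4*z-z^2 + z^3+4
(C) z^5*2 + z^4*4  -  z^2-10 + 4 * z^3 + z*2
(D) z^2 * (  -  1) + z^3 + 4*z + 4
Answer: B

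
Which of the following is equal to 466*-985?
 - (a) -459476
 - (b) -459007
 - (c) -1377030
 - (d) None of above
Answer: d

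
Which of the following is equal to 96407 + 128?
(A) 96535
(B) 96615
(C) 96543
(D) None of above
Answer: A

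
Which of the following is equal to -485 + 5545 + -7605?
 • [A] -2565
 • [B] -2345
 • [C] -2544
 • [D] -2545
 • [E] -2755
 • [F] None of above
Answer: D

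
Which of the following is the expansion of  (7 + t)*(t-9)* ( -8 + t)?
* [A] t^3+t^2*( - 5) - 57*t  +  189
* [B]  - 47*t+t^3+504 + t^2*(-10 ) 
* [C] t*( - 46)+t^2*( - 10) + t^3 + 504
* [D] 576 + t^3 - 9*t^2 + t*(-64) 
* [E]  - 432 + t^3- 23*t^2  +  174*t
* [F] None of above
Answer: B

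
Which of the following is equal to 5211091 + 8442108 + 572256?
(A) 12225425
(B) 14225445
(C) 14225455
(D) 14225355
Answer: C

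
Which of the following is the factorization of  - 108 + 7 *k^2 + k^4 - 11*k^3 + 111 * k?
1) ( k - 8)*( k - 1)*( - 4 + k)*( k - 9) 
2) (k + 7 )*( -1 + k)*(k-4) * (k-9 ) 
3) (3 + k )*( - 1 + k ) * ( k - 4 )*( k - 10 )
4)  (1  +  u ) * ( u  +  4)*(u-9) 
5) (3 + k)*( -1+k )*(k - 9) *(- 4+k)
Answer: 5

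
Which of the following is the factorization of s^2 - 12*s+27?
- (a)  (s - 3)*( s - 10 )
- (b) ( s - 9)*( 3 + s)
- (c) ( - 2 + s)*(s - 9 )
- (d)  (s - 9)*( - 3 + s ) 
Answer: d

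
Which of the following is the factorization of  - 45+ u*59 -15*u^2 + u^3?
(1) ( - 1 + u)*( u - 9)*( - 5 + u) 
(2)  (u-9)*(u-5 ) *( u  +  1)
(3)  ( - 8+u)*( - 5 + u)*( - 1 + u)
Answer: 1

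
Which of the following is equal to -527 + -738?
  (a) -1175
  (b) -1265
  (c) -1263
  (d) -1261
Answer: b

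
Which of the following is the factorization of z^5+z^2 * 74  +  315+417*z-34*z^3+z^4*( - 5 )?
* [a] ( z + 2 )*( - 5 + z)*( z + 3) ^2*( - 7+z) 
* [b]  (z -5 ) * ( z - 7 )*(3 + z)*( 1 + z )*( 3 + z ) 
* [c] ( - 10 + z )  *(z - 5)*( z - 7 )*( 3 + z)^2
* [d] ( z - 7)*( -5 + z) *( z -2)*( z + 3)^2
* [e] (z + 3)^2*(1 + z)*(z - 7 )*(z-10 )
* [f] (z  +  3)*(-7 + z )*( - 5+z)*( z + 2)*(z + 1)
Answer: b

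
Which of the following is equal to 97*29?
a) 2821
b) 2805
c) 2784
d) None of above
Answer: d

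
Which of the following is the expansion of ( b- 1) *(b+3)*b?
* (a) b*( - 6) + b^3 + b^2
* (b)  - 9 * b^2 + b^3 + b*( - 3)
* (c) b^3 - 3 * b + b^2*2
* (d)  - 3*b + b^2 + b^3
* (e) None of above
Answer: c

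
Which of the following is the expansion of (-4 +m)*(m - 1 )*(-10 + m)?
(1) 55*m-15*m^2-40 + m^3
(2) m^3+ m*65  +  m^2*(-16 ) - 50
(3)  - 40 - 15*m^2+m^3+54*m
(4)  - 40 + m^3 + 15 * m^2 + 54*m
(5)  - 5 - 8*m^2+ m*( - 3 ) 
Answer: 3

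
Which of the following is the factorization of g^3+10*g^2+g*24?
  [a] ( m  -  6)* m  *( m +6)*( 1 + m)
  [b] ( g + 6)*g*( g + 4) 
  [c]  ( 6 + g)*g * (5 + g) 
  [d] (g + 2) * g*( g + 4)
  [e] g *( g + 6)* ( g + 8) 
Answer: b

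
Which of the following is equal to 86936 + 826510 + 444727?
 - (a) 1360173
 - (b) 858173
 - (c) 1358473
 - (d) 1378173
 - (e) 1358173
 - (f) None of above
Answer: e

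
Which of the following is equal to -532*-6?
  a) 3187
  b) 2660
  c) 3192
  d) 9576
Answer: c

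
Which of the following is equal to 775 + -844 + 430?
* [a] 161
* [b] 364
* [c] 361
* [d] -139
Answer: c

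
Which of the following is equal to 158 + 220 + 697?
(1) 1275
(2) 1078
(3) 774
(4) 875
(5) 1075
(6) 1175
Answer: 5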